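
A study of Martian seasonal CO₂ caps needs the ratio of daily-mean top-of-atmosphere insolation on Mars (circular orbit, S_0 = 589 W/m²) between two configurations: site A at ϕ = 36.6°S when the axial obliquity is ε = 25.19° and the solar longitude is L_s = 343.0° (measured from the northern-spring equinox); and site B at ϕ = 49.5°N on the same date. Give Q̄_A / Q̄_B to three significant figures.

Q̄_A / Q̄_B ≈ 1.82

— Configuration A (ϕ=-36.6°):
Solar declination: sin δ = sin ε · sin L_s = sin 25.19° × sin 343.0° = -0.12444, so δ = -7.148°.
cos h₀ = −tan(-36.6°) tan(-7.148°) = -0.0931, h₀ = 1.6641 rad.
Bracket: h₀ sin ϕ sin δ + cos ϕ cos δ sin h₀ = 1.6641×-0.59622×-0.12444 + 0.80282×0.99223×0.99565 = 0.123466 + 0.793117 = 0.916583.
Q̄ = (S_0/π) × [bracket] = (589/π) × 0.916583 = 171.85 W/m².
— Configuration B (ϕ=+49.5°):
cos h₀ = −tan(+49.5°) tan(-7.148°) = 0.1468, h₀ = 1.4234 rad.
Bracket: h₀ sin ϕ sin δ + cos ϕ cos δ sin h₀ = 1.4234×0.76041×-0.12444 + 0.64945×0.99223×0.98916 = -0.134690 + 0.637418 = 0.502728.
Q̄ = (S_0/π) × [bracket] = (589/π) × 0.502728 = 94.254 W/m².
Ratio Q̄_A / Q̄_B = 171.85 / 94.254 = 1.823.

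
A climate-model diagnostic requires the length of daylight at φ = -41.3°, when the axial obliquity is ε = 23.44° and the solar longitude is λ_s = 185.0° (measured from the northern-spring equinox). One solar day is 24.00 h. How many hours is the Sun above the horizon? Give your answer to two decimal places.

Solar declination: sin δ = sin ε · sin λ_s = sin 23.44° × sin 185.0° = -0.03467, so δ = -1.987°.
cos H₀ = −tan φ · tan δ = −tan(-41.3°) × tan(-1.987°) = -0.0305, so H₀ = 1.6013 rad = 91.75°.
Daylight = 2H₀/(2π) × 24.00 h = (1.6013/π) × 24.00 = 12.23 h.

12.23 h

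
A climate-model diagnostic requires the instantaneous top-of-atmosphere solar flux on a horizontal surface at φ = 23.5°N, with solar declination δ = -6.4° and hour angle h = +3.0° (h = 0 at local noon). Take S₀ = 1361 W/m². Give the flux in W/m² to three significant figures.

cos θ_z = sin φ sin δ + cos φ cos δ cos h = -0.044448 + 0.910096 = 0.865648.
Flux = S₀ · cos θ_z = 1361 × 0.865648 = 1178 W/m².

1.18e+03 W/m²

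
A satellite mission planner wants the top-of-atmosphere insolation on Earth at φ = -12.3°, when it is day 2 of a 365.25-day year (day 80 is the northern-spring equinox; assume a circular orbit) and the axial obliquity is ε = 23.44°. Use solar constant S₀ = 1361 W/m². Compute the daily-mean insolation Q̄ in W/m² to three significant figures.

Solar longitude: λ_s = 360° × (2 − 80)/365.25 = -76.879°, i.e. -76.879° + 360° = 283.121°.
sin δ = sin 23.44° × sin 283.121° = -0.38740, so δ = -22.793°.
cos H₀ = −tan(-12.3°) tan(-22.793°) = -0.0916, H₀ = 1.6625 rad.
Bracket: H₀ sin φ sin δ + cos φ cos δ sin H₀ = 1.6625×-0.21303×-0.38740 + 0.97705×0.92191×0.99579 = 0.137203 + 0.896960 = 1.034163.
Q̄ = (S₀/π) × [bracket] = (1361/π) × 1.034163 = 448.0 W/m².

Q̄ ≈ 448 W/m²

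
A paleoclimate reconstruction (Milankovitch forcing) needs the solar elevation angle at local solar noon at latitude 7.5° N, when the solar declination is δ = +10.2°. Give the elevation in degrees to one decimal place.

At local noon the hour angle is zero, so the zenith angle equals |φ − δ| = |+7.5° − (+10.200°)| = 2.700°.
Elevation = 90° − 2.700° = 87.3°.

87.3°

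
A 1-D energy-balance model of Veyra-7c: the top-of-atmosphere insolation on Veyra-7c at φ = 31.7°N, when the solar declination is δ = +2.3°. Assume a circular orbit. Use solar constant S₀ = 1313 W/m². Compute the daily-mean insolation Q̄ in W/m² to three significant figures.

cos H₀ = −tan(+31.7°) tan(+2.300°) = -0.0248, H₀ = 1.5956 rad.
Bracket: H₀ sin φ sin δ + cos φ cos δ sin H₀ = 1.5956×0.52547×0.04013 + 0.85081×0.99919×0.99969 = 0.033647 + 0.849857 = 0.883504.
Q̄ = (S₀/π) × [bracket] = (1313/π) × 0.883504 = 369.3 W/m².

Q̄ ≈ 369 W/m²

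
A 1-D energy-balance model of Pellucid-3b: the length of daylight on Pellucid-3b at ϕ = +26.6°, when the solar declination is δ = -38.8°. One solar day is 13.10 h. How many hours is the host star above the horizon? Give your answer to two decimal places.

4.82 h

cos h₀ = −tan ϕ · tan δ = −tan(+26.6°) × tan(-38.800°) = 0.4026, so h₀ = 1.1564 rad = 66.26°.
Daylight = 2h₀/(2π) × 13.10 h = (1.1564/π) × 13.10 = 4.82 h.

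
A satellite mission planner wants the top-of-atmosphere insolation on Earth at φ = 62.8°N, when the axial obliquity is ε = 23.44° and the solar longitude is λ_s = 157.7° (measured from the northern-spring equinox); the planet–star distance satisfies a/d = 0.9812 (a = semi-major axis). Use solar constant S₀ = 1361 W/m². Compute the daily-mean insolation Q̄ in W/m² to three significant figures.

Solar declination: sin δ = sin ε · sin λ_s = sin 23.44° × sin 157.7° = 0.15094, so δ = +8.682°.
cos H₀ = −tan(+62.8°) tan(+8.682°) = -0.2971, H₀ = 1.8725 rad.
Bracket: H₀ sin φ sin δ + cos φ cos δ sin H₀ = 1.8725×0.88942×0.15094 + 0.45710×0.98854×0.95484 = 0.251381 + 0.431456 = 0.682837.
Inverse-square distance factor (a/d)² = 0.9812² = 0.962753.
Q̄ = (S₀/π) × 0.962753 × [bracket] = (1361/π) × 0.962753 × 0.682837 = 284.8 W/m².

Q̄ ≈ 285 W/m²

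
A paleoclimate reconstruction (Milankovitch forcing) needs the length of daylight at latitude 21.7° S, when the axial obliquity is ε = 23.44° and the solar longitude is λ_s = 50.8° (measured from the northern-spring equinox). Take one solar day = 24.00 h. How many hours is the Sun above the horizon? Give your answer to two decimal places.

Solar declination: sin δ = sin ε · sin λ_s = sin 23.44° × sin 50.8° = 0.30826, so δ = +17.955°.
cos H₀ = −tan φ · tan δ = −tan(-21.7°) × tan(+17.955°) = 0.1290, so H₀ = 1.4415 rad = 82.59°.
Daylight = 2H₀/(2π) × 24.00 h = (1.4415/π) × 24.00 = 11.01 h.

11.01 h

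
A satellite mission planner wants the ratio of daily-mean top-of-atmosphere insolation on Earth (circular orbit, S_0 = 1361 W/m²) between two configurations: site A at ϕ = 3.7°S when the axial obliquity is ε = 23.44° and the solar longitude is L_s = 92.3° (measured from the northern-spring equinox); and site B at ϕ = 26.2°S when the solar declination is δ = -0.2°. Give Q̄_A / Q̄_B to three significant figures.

— Configuration A (ϕ=-3.7°):
Solar declination: sin δ = sin ε · sin L_s = sin 23.44° × sin 92.3° = 0.39747, so δ = +23.420°.
cos h₀ = −tan(-3.7°) tan(+23.420°) = 0.0280, h₀ = 1.5428 rad.
Bracket: h₀ sin ϕ sin δ + cos ϕ cos δ sin h₀ = 1.5428×-0.06453×0.39747 + 0.99792×0.91762×0.99961 = -0.039571 + 0.915354 = 0.875783.
Q̄ = (S_0/π) × [bracket] = (1361/π) × 0.875783 = 379.41 W/m².
— Configuration B (ϕ=-26.2°):
cos h₀ = −tan(-26.2°) tan(-0.200°) = -0.0017, h₀ = 1.5725 rad.
Bracket: h₀ sin ϕ sin δ + cos ϕ cos δ sin h₀ = 1.5725×-0.44151×-0.00349 + 0.89726×0.99999×1.00000 = 0.002423 + 0.897251 = 0.899674.
Q̄ = (S_0/π) × [bracket] = (1361/π) × 0.899674 = 389.76 W/m².
Ratio Q̄_A / Q̄_B = 379.41 / 389.76 = 0.9734.

Q̄_A / Q̄_B ≈ 0.973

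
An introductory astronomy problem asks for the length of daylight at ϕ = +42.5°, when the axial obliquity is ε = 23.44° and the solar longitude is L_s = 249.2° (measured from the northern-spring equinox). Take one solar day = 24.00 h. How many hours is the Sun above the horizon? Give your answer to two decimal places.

Solar declination: sin δ = sin ε · sin L_s = sin 23.44° × sin 249.2° = -0.37186, so δ = -21.831°.
cos h₀ = −tan ϕ · tan δ = −tan(+42.5°) × tan(-21.831°) = 0.3671, so h₀ = 1.1949 rad = 68.46°.
Daylight = 2h₀/(2π) × 24.00 h = (1.1949/π) × 24.00 = 9.13 h.

9.13 h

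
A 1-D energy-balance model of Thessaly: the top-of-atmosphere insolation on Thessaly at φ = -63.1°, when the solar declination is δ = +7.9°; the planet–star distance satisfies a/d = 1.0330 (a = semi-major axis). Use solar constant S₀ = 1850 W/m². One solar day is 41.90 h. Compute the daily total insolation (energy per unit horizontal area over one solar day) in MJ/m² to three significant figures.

25.8 MJ/m²

cos H₀ = −tan(-63.1°) tan(+7.900°) = 0.2735, H₀ = 1.2938 rad.
Bracket: H₀ sin φ sin δ + cos φ cos δ sin H₀ = 1.2938×-0.89180×0.13744 + 0.45243×0.99051×0.96187 = -0.158580 + 0.431049 = 0.272469.
Inverse-square distance factor (a/d)² = 1.0330² = 1.067089.
Q̄ = (S₀/π) × 1.067089 × [bracket] = (1850/π) × 1.067089 × 0.272469 = 171.21 W/m².
Daily total = Q̄ × 41.90 h × 3600 s/h = 171.21 × 41.90 × 3600 / 10⁶ = 25.83 MJ/m².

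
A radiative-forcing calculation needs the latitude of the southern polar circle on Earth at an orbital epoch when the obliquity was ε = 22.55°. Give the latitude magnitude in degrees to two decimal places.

The polar circle is the lowest latitude that experiences at least one full rotation of continuous darkness at the northern-summer solstice; it lies at |φ| = 90° − ε = 90° − 22.55° = 67.45°.

67.45°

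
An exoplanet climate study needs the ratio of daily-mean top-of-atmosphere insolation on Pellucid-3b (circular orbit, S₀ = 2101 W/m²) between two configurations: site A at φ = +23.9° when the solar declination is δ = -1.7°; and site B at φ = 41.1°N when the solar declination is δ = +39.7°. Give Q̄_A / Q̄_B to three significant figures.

— Configuration A (φ=+23.9°):
cos H₀ = −tan(+23.9°) tan(-1.700°) = 0.0132, H₀ = 1.5576 rad.
Bracket: H₀ sin φ sin δ + cos φ cos δ sin H₀ = 1.5576×0.40514×-0.02967 + 0.91425×0.99956×0.99991 = -0.018723 + 0.913765 = 0.895042.
Q̄ = (S₀/π) × [bracket] = (2101/π) × 0.895042 = 598.58 W/m².
— Configuration B (φ=+41.1°):
cos H₀ = −tan(+41.1°) tan(+39.700°) = -0.7242, H₀ = 2.3807 rad.
Bracket: H₀ sin φ sin δ + cos φ cos δ sin H₀ = 2.3807×0.65738×0.63877 + 0.75356×0.76940×0.68954 = 0.999691 + 0.399788 = 1.399479.
Q̄ = (S₀/π) × [bracket] = (2101/π) × 1.399479 = 935.93 W/m².
Ratio Q̄_A / Q̄_B = 598.58 / 935.93 = 0.6396.

Q̄_A / Q̄_B ≈ 0.640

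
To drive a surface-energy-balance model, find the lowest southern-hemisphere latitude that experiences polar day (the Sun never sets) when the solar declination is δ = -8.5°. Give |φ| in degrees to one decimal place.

|φ| = 81.5°

Polar day requires cos H₀ = −tan φ tan δ ≤ −1, i.e. tan φ tan δ ≥ 1.
The boundary is |tan φ| · |tan δ| = 1, so |φ| = 90° − |δ| = 90° − 8.5° = 81.5° in the southern hemisphere.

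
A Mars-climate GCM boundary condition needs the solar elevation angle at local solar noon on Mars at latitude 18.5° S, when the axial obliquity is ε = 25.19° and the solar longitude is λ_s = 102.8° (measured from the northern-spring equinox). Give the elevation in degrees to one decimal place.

47.0°

Solar declination: sin δ = sin ε · sin λ_s = sin 25.19° × sin 102.8° = 0.41504, so δ = +24.522°.
At local noon the hour angle is zero, so the zenith angle equals |φ − δ| = |-18.5° − (+24.522°)| = 43.022°.
Elevation = 90° − 43.022° = 47.0°.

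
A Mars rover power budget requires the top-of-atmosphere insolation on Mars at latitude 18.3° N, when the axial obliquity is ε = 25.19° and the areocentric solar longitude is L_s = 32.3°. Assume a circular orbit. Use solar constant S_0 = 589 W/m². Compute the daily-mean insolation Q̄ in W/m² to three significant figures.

sin δ = sin 25.19° × sin 32.3° = 0.22743, so δ = +13.146°.
cos h₀ = −tan(+18.3°) tan(+13.146°) = -0.0772, h₀ = 1.6481 rad.
Bracket: h₀ sin ϕ sin δ + cos ϕ cos δ sin h₀ = 1.6481×0.31399×0.22743 + 0.94943×0.97379×0.99701 = 0.117692 + 0.921781 = 1.039473.
Q̄ = (S_0/π) × [bracket] = (589/π) × 1.039473 = 194.9 W/m².

Q̄ ≈ 195 W/m²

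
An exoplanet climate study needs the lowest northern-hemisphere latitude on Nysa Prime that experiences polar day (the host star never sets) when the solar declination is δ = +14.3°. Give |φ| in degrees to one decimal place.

Polar day requires cos H₀ = −tan φ tan δ ≤ −1, i.e. tan φ tan δ ≥ 1.
The boundary is |tan φ| · |tan δ| = 1, so |φ| = 90° − |δ| = 90° − 14.3° = 75.7° in the northern hemisphere.

|φ| = 75.7°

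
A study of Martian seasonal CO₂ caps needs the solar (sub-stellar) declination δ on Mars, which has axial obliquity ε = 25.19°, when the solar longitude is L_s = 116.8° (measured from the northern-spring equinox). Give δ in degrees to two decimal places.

sin δ = sin ε · sin L_s = sin 25.19° × sin 116.8° = 0.379904.
δ = arcsin(0.379904) = +22.33°.

δ = +22.33°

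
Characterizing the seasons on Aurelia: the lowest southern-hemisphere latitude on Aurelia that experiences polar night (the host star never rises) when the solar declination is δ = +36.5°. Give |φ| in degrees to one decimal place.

Polar night requires cos H₀ = −tan φ tan δ ≥ 1, i.e. tan φ tan δ ≤ −1.
The boundary is |tan φ| · |tan δ| = 1, so |φ| = 90° − |δ| = 90° − 36.5° = 53.5° in the southern hemisphere.

|φ| = 53.5°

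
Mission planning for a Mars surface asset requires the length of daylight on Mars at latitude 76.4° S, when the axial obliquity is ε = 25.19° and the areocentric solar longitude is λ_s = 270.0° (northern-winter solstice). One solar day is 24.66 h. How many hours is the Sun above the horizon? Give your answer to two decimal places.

sin δ = sin 25.19° × sin 270.0° = -0.42562, so δ = -25.190°.
Sunrise equation: cos H₀ = −tan φ · tan δ = -1.9442 ≤ −1, so the Sun never sets (polar day) and H₀ = π.
Daylight = 2H₀/(2π) × 24.66 h = (3.1416/π) × 24.66 = 24.66 h.

24.66 h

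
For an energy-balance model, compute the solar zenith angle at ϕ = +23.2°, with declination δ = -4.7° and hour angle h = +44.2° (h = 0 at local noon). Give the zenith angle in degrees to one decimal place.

θ_z = 51.4°

cos θ_z = sin ϕ sin δ + cos ϕ cos δ cos h = -0.032279 + 0.656722 = 0.624443.
θ_z = arccos(0.624443) = 51.4°.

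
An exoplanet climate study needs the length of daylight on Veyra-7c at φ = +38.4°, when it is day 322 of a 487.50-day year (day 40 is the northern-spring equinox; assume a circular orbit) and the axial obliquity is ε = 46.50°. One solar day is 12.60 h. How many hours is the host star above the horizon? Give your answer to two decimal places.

Solar longitude: λ_s = 360° × (322 − 40)/487.50 = 208.246°.
sin δ = sin 46.50° × sin 208.246° = -0.34329, so δ = -20.078°.
cos H₀ = −tan φ · tan δ = −tan(+38.4°) × tan(-20.078°) = 0.2897, so H₀ = 1.2769 rad = 73.16°.
Daylight = 2H₀/(2π) × 12.60 h = (1.2769/π) × 12.60 = 5.12 h.

5.12 h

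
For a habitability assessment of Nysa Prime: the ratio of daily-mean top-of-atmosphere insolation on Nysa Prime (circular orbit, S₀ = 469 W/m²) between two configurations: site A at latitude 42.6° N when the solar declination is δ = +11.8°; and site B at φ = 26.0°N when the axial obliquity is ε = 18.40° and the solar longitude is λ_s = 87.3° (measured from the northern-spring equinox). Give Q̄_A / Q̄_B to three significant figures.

Q̄_A / Q̄_B ≈ 0.880

— Configuration A (φ=+42.6°):
cos H₀ = −tan(+42.6°) tan(+11.800°) = -0.1921, H₀ = 1.7641 rad.
Bracket: H₀ sin φ sin δ + cos φ cos δ sin H₀ = 1.7641×0.67688×0.20450 + 0.73610×0.97887×0.98137 = 0.244190 + 0.707122 = 0.951312.
Q̄ = (S₀/π) × [bracket] = (469/π) × 0.951312 = 142.02 W/m².
— Configuration B (φ=+26.0°):
Solar declination: sin δ = sin ε · sin λ_s = sin 18.40° × sin 87.3° = 0.31530, so δ = +18.379°.
cos H₀ = −tan(+26.0°) tan(+18.379°) = -0.1620, H₀ = 1.7336 rad.
Bracket: H₀ sin φ sin δ + cos φ cos δ sin H₀ = 1.7336×0.43837×0.31530 + 0.89879×0.94899×0.98678 = 0.239615 + 0.841667 = 1.081282.
Q̄ = (S₀/π) × [bracket] = (469/π) × 1.081282 = 161.42 W/m².
Ratio Q̄_A / Q̄_B = 142.02 / 161.42 = 0.8798.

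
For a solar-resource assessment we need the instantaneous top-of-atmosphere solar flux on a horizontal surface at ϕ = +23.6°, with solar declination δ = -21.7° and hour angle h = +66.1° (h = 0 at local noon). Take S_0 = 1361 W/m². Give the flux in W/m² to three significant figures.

cos θ_z = sin ϕ sin δ + cos ϕ cos δ cos h = -0.148028 + 0.344947 = 0.196919.
Flux = S_0 · cos θ_z = 1361 × 0.196919 = 268.0 W/m².

268 W/m²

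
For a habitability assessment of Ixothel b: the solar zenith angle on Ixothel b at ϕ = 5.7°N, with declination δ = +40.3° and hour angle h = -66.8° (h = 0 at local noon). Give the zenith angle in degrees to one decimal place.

θ_z = 68.7°

cos θ_z = sin ϕ sin δ + cos ϕ cos δ cos h = 0.064239 + 0.298961 = 0.363200.
θ_z = arccos(0.363200) = 68.7°.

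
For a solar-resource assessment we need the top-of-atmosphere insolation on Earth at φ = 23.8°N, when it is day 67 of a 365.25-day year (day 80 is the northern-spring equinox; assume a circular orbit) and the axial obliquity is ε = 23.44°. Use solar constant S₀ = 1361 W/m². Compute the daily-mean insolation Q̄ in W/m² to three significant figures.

Q̄ ≈ 371 W/m²

Solar longitude: λ_s = 360° × (67 − 80)/365.25 = -12.813°, i.e. -12.813° + 360° = 347.187°.
sin δ = sin 23.44° × sin 347.187° = -0.08822, so δ = -5.061°.
cos H₀ = −tan(+23.8°) tan(-5.061°) = 0.0391, H₀ = 1.5317 rad.
Bracket: H₀ sin φ sin δ + cos φ cos δ sin H₀ = 1.5317×0.40355×-0.08822 + 0.91496×0.99610×0.99924 = -0.054530 + 0.910699 = 0.856169.
Q̄ = (S₀/π) × [bracket] = (1361/π) × 0.856169 = 370.9 W/m².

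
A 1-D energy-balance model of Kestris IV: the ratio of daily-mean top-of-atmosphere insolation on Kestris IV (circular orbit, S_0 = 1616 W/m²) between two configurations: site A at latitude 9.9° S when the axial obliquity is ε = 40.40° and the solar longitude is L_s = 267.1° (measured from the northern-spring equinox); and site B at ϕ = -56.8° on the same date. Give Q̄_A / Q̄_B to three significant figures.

— Configuration A (ϕ=-9.9°):
Solar declination: sin δ = sin ε · sin L_s = sin 40.40° × sin 267.1° = -0.64729, so δ = -40.338°.
cos h₀ = −tan(-9.9°) tan(-40.338°) = -0.1482, h₀ = 1.7196 rad.
Bracket: h₀ sin ϕ sin δ + cos ϕ cos δ sin h₀ = 1.7196×-0.17193×-0.64729 + 0.98511×0.76224×0.98896 = 0.191372 + 0.742600 = 0.933972.
Q̄ = (S_0/π) × [bracket] = (1616/π) × 0.933972 = 480.42 W/m².
— Configuration B (ϕ=-56.8°):
cos h₀ = −tan(-56.8°) tan(-40.338°) = -1.2977 ≤ −1 ⇒ polar day, h₀ = π.
Bracket: h₀ sin ϕ sin δ + cos ϕ cos δ sin h₀ = 3.1416×-0.83676×-0.64729 + 0.54756×0.76224×0.00000 = 1.701573 + 0.000000 = 1.701573.
Q̄ = (S_0/π) × [bracket] = (1616/π) × 1.701573 = 875.27 W/m².
Ratio Q̄_A / Q̄_B = 480.42 / 875.27 = 0.5489.

Q̄_A / Q̄_B ≈ 0.549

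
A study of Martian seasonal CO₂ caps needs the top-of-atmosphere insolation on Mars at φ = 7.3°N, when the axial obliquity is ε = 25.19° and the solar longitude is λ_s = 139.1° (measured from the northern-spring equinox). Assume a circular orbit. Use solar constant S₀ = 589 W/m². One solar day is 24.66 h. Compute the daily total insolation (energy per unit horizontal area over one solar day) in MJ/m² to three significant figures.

16.8 MJ/m²

Solar declination: sin δ = sin ε · sin λ_s = sin 25.19° × sin 139.1° = 0.27867, so δ = +16.181°.
cos H₀ = −tan(+7.3°) tan(+16.181°) = -0.0372, H₀ = 1.6080 rad.
Bracket: H₀ sin φ sin δ + cos φ cos δ sin H₀ = 1.6080×0.12706×0.27867 + 0.99189×0.96039×0.99931 = 0.056936 + 0.951944 = 1.008880.
Q̄ = (S₀/π) × [bracket] = (589/π) × 1.008880 = 189.15 W/m².
Daily total = Q̄ × 24.66 h × 3600 s/h = 189.15 × 24.66 × 3600 / 10⁶ = 16.79 MJ/m².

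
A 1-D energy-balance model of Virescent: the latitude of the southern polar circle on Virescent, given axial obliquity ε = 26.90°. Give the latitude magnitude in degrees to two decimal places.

63.10°

The polar circle is the lowest latitude that experiences at least one full rotation of continuous darkness at the northern-summer solstice; it lies at |φ| = 90° − ε = 90° − 26.90° = 63.10°.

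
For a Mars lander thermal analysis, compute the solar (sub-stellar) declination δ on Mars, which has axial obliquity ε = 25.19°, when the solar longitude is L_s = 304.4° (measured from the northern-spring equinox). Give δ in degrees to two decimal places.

sin δ = sin ε · sin L_s = sin 25.19° × sin 304.4° = -0.351186.
δ = arcsin(-0.351186) = -20.56°.

δ = -20.56°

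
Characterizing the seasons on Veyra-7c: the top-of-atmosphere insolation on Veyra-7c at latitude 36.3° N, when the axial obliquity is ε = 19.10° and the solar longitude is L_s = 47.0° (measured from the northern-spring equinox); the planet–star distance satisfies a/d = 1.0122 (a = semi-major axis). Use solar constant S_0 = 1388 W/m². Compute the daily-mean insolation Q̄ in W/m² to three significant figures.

Solar declination: sin δ = sin ε · sin L_s = sin 19.10° × sin 47.0° = 0.23931, so δ = +13.846°.
cos h₀ = −tan(+36.3°) tan(+13.846°) = -0.1811, h₀ = 1.7529 rad.
Bracket: h₀ sin ϕ sin δ + cos ϕ cos δ sin h₀ = 1.7529×0.59201×0.23931 + 0.80593×0.97094×0.98347 = 0.248340 + 0.769575 = 1.017915.
Inverse-square distance factor (a/d)² = 1.0122² = 1.024549.
Q̄ = (S_0/π) × 1.024549 × [bracket] = (1388/π) × 1.024549 × 1.017915 = 460.8 W/m².

Q̄ ≈ 461 W/m²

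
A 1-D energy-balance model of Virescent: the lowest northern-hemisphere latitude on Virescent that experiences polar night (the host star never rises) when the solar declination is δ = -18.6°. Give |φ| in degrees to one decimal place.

Polar night requires cos H₀ = −tan φ tan δ ≥ 1, i.e. tan φ tan δ ≤ −1.
The boundary is |tan φ| · |tan δ| = 1, so |φ| = 90° − |δ| = 90° − 18.6° = 71.4° in the northern hemisphere.

|φ| = 71.4°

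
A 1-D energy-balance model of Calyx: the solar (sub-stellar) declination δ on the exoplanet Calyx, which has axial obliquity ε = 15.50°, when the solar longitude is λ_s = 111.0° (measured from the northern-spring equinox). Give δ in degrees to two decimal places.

sin δ = sin ε · sin λ_s = sin 15.50° × sin 111.0° = 0.249489.
δ = arcsin(0.249489) = +14.45°.

δ = +14.45°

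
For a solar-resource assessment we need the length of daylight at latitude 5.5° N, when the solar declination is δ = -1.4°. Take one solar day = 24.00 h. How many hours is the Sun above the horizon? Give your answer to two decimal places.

11.98 h

cos H₀ = −tan φ · tan δ = −tan(+5.5°) × tan(-1.400°) = 0.0024, so H₀ = 1.5684 rad = 89.87°.
Daylight = 2H₀/(2π) × 24.00 h = (1.5684/π) × 24.00 = 11.98 h.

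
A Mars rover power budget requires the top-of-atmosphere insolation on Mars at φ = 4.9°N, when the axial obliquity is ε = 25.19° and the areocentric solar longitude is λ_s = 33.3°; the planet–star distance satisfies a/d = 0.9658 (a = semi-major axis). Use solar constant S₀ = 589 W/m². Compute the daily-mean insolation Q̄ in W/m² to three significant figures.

Q̄ ≈ 175 W/m²

sin δ = sin 25.19° × sin 33.3° = 0.23368, so δ = +13.514°.
cos H₀ = −tan(+4.9°) tan(+13.514°) = -0.0206, H₀ = 1.5914 rad.
Bracket: H₀ sin φ sin δ + cos φ cos δ sin H₀ = 1.5914×0.08542×0.23368 + 0.99635×0.97231×0.99979 = 0.031766 + 0.968558 = 1.000324.
Inverse-square distance factor (a/d)² = 0.9658² = 0.932770.
Q̄ = (S₀/π) × 0.932770 × [bracket] = (589/π) × 0.932770 × 1.000324 = 174.9 W/m².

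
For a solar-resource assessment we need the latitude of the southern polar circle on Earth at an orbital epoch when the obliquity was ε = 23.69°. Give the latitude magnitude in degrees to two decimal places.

The polar circle is the lowest latitude that experiences at least one full rotation of continuous darkness at the northern-summer solstice; it lies at |φ| = 90° − ε = 90° − 23.69° = 66.31°.

66.31°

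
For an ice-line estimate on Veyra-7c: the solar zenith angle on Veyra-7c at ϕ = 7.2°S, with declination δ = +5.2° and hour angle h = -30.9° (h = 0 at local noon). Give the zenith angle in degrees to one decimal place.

cos θ_z = sin ϕ sin δ + cos ϕ cos δ cos h = -0.011359 + 0.847795 = 0.836436.
θ_z = arccos(0.836436) = 33.2°.

θ_z = 33.2°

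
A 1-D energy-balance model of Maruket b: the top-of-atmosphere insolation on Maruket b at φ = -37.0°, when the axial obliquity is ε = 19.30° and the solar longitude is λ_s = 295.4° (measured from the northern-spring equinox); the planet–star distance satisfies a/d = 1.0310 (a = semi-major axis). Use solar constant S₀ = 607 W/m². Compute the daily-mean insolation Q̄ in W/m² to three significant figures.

Solar declination: sin δ = sin ε · sin λ_s = sin 19.30° × sin 295.4° = -0.29857, so δ = -17.371°.
cos H₀ = −tan(-37.0°) tan(-17.371°) = -0.2357, H₀ = 1.8088 rad.
Bracket: H₀ sin φ sin δ + cos φ cos δ sin H₀ = 1.8088×-0.60182×-0.29857 + 0.79864×0.95439×0.97182 = 0.325015 + 0.740735 = 1.065750.
Inverse-square distance factor (a/d)² = 1.0310² = 1.062961.
Q̄ = (S₀/π) × 1.062961 × [bracket] = (607/π) × 1.062961 × 1.065750 = 218.9 W/m².

Q̄ ≈ 219 W/m²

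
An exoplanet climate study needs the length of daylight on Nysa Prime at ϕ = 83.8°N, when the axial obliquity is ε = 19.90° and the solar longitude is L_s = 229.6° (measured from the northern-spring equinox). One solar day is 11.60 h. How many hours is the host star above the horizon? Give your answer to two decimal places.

Solar declination: sin δ = sin ε · sin L_s = sin 19.90° × sin 229.6° = -0.25921, so δ = -15.023°.
cos h₀ = −tan ϕ · tan δ = 2.4705 ≥ 1, so the host star never rises (polar night) and h₀ = 0.
Daylight = 2h₀/(2π) × 11.60 h = (0.0000/π) × 11.60 = 0.00 h.

0.00 h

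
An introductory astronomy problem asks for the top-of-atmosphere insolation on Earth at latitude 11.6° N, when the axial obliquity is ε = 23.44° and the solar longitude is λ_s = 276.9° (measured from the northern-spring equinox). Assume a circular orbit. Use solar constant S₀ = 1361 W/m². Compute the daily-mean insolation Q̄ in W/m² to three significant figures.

Solar declination: sin δ = sin ε · sin λ_s = sin 23.44° × sin 276.9° = -0.39491, so δ = -23.260°.
cos H₀ = −tan(+11.6°) tan(-23.260°) = 0.0882, H₀ = 1.4824 rad.
Bracket: H₀ sin φ sin δ + cos φ cos δ sin H₀ = 1.4824×0.20108×-0.39491 + 0.97958×0.91872×0.99610 = -0.117715 + 0.896450 = 0.778735.
Q̄ = (S₀/π) × [bracket] = (1361/π) × 0.778735 = 337.4 W/m².

Q̄ ≈ 337 W/m²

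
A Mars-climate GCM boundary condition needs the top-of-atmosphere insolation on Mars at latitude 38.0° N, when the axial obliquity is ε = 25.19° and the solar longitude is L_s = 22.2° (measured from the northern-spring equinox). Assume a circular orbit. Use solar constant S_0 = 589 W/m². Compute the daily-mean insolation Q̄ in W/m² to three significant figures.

Q̄ ≈ 176 W/m²

Solar declination: sin δ = sin ε · sin L_s = sin 25.19° × sin 22.2° = 0.16082, so δ = +9.254°.
cos h₀ = −tan(+38.0°) tan(+9.254°) = -0.1273, h₀ = 1.6984 rad.
Bracket: h₀ sin ϕ sin δ + cos ϕ cos δ sin h₀ = 1.6984×0.61566×0.16082 + 0.78801×0.98698×0.99186 = 0.168159 + 0.771419 = 0.939578.
Q̄ = (S_0/π) × [bracket] = (589/π) × 0.939578 = 176.2 W/m².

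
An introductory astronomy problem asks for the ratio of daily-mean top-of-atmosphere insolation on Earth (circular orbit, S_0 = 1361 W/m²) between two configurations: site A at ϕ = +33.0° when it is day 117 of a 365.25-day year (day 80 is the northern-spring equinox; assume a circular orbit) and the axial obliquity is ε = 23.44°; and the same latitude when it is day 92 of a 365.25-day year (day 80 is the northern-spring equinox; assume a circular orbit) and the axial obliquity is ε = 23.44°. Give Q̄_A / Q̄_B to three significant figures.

— Configuration A (ϕ=+33.0°):
Solar longitude: L_s = 360° × (117 − 80)/365.25 = 36.468°.
sin δ = sin 23.44° × sin 36.468° = 0.23644, so δ = +13.676°.
cos h₀ = −tan(+33.0°) tan(+13.676°) = -0.1580, h₀ = 1.7295 rad.
Bracket: h₀ sin ϕ sin δ + cos ϕ cos δ sin h₀ = 1.7295×0.54464×0.23644 + 0.83867×0.97165×0.98744 = 0.222716 + 0.804659 = 1.027375.
Q̄ = (S_0/π) × [bracket] = (1361/π) × 1.027375 = 445.08 W/m².
— Configuration B (ϕ=+33.0°):
Solar longitude: L_s = 360° × (92 − 80)/365.25 = 11.828°.
sin δ = sin 23.44° × sin 11.828° = 0.08153, so δ = +4.677°.
cos h₀ = −tan(+33.0°) tan(+4.677°) = -0.0531, h₀ = 1.6239 rad.
Bracket: h₀ sin ϕ sin δ + cos ϕ cos δ sin h₀ = 1.6239×0.54464×0.08153 + 0.83867×0.99667×0.99859 = 0.072108 + 0.834699 = 0.906807.
Q̄ = (S_0/π) × [bracket] = (1361/π) × 0.906807 = 392.85 W/m².
Ratio Q̄_A / Q̄_B = 445.08 / 392.85 = 1.133.

Q̄_A / Q̄_B ≈ 1.13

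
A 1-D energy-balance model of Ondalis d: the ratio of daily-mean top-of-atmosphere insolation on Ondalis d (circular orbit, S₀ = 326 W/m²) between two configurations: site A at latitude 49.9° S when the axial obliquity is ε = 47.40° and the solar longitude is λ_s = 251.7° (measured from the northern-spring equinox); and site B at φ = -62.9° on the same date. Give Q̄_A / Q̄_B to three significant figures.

— Configuration A (φ=-49.9°):
Solar declination: sin δ = sin ε · sin λ_s = sin 47.40° × sin 251.7° = -0.69887, so δ = -44.336°.
cos H₀ = −tan(-49.9°) tan(-44.336°) = -1.1603 ≤ −1 ⇒ polar day, H₀ = π.
Bracket: H₀ sin φ sin δ + cos φ cos δ sin H₀ = 3.1416×-0.76492×-0.69887 + 0.64412×0.71525×0.00000 = 1.679435 + 0.000000 = 1.679435.
Q̄ = (S₀/π) × [bracket] = (326/π) × 1.679435 = 174.27 W/m².
— Configuration B (φ=-62.9°):
cos H₀ = −tan(-62.9°) tan(-44.336°) = -1.9094 ≤ −1 ⇒ polar day, H₀ = π.
Bracket: H₀ sin φ sin δ + cos φ cos δ sin H₀ = 3.1416×-0.89021×-0.69887 + 0.45554×0.71525×0.00000 = 1.954518 + 0.000000 = 1.954518.
Q̄ = (S₀/π) × [bracket] = (326/π) × 1.954518 = 202.82 W/m².
Ratio Q̄_A / Q̄_B = 174.27 / 202.82 = 0.8592.

Q̄_A / Q̄_B ≈ 0.859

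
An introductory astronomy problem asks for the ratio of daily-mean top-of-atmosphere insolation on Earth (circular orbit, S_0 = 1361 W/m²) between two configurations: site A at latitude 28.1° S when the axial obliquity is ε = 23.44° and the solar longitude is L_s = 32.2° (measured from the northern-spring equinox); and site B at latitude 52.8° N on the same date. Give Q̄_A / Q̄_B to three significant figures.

Q̄_A / Q̄_B ≈ 0.808

— Configuration A (ϕ=-28.1°):
Solar declination: sin δ = sin ε · sin L_s = sin 23.44° × sin 32.2° = 0.21197, so δ = +12.238°.
cos h₀ = −tan(-28.1°) tan(+12.238°) = 0.1158, h₀ = 1.4547 rad.
Bracket: h₀ sin ϕ sin δ + cos ϕ cos δ sin h₀ = 1.4547×-0.47101×0.21197 + 0.88213×0.97728×0.99327 = -0.145237 + 0.856286 = 0.711049.
Q̄ = (S_0/π) × [bracket] = (1361/π) × 0.711049 = 308.04 W/m².
— Configuration B (ϕ=+52.8°):
cos h₀ = −tan(+52.8°) tan(+12.238°) = -0.2858, h₀ = 1.8606 rad.
Bracket: h₀ sin ϕ sin δ + cos ϕ cos δ sin h₀ = 1.8606×0.79653×0.21197 + 0.60460×0.97728×0.95830 = 0.314145 + 0.566224 = 0.880369.
Q̄ = (S_0/π) × [bracket] = (1361/π) × 0.880369 = 381.39 W/m².
Ratio Q̄_A / Q̄_B = 308.04 / 381.39 = 0.8077.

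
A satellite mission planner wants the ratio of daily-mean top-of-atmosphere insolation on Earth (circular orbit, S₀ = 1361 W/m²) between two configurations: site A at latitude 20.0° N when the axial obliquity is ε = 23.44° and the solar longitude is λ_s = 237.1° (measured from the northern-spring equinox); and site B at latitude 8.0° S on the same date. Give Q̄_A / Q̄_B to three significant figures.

Q̄_A / Q̄_B ≈ 0.708

— Configuration A (φ=+20.0°):
Solar declination: sin δ = sin ε · sin λ_s = sin 23.44° × sin 237.1° = -0.33399, so δ = -19.511°.
cos H₀ = −tan(+20.0°) tan(-19.511°) = 0.1290, H₀ = 1.4415 rad.
Bracket: H₀ sin φ sin δ + cos φ cos δ sin H₀ = 1.4415×0.34202×-0.33399 + 0.93969×0.94258×0.99165 = -0.164664 + 0.878337 = 0.713673.
Q̄ = (S₀/π) × [bracket] = (1361/π) × 0.713673 = 309.18 W/m².
— Configuration B (φ=-8.0°):
cos H₀ = −tan(-8.0°) tan(-19.511°) = -0.0498, H₀ = 1.6206 rad.
Bracket: H₀ sin φ sin δ + cos φ cos δ sin H₀ = 1.6206×-0.13917×-0.33399 + 0.99027×0.94258×0.99876 = 0.075328 + 0.932251 = 1.007579.
Q̄ = (S₀/π) × [bracket] = (1361/π) × 1.007579 = 436.50 W/m².
Ratio Q̄_A / Q̄_B = 309.18 / 436.50 = 0.7083.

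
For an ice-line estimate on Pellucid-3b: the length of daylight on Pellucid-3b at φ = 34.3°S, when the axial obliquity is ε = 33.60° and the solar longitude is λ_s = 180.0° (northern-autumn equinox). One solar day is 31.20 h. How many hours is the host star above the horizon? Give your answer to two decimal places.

15.60 h

Solar declination: sin δ = sin ε · sin λ_s = sin 33.60° × sin 180.0° = 0.00000, so δ = +0.000°.
cos H₀ = −tan φ · tan δ = −tan(-34.3°) × tan(+0.000°) = 0.0000, so H₀ = 1.5708 rad = 90.00°.
Daylight = 2H₀/(2π) × 31.20 h = (1.5708/π) × 31.20 = 15.60 h.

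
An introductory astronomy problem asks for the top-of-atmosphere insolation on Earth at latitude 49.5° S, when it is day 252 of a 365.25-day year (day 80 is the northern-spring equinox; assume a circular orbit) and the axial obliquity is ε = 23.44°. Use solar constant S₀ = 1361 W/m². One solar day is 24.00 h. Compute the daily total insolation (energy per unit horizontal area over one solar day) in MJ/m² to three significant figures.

21.1 MJ/m²

Solar longitude: λ_s = 360° × (252 − 80)/365.25 = 169.528°.
sin δ = sin 23.44° × sin 169.528° = 0.07230, so δ = +4.146°.
cos H₀ = −tan(-49.5°) tan(+4.146°) = 0.0849, H₀ = 1.4858 rad.
Bracket: H₀ sin φ sin δ + cos φ cos δ sin H₀ = 1.4858×-0.76041×0.07230 + 0.64945×0.99738×0.99639 = -0.081686 + 0.645410 = 0.563724.
Q̄ = (S₀/π) × [bracket] = (1361/π) × 0.563724 = 244.22 W/m².
Daily total = Q̄ × 24.00 h × 3600 s/h = 244.22 × 24.00 × 3600 / 10⁶ = 21.10 MJ/m².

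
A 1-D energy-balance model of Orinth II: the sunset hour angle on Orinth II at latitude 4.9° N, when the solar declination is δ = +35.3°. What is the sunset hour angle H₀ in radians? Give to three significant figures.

cos H₀ = −tan φ · tan δ = −tan(+4.9°) × tan(+35.300°) = -0.0607, so H₀ = 1.6315 rad = 93.48°.

H₀ = 1.63 rad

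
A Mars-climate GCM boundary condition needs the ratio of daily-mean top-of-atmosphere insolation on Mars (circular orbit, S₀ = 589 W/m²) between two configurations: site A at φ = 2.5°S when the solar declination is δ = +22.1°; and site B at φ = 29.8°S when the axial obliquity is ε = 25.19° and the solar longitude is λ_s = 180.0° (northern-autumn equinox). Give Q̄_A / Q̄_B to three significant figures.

Q̄_A / Q̄_B ≈ 1.04

— Configuration A (φ=-2.5°):
cos H₀ = −tan(-2.5°) tan(+22.100°) = 0.0177, H₀ = 1.5531 rad.
Bracket: H₀ sin φ sin δ + cos φ cos δ sin H₀ = 1.5531×-0.04362×0.37622 + 0.99905×0.92653×0.99984 = -0.025487 + 0.925502 = 0.900015.
Q̄ = (S₀/π) × [bracket] = (589/π) × 0.900015 = 168.74 W/m².
— Configuration B (φ=-29.8°):
Solar declination: sin δ = sin ε · sin λ_s = sin 25.19° × sin 180.0° = 0.00000, so δ = +0.000°.
cos H₀ = −tan(-29.8°) tan(+0.000°) = 0.0000, H₀ = 1.5708 rad.
Bracket: H₀ sin φ sin δ + cos φ cos δ sin H₀ = 1.5708×-0.49697×0.00000 + 0.86777×1.00000×1.00000 = -0.000000 + 0.867770 = 0.867770.
Q̄ = (S₀/π) × [bracket] = (589/π) × 0.867770 = 162.69 W/m².
Ratio Q̄_A / Q̄_B = 168.74 / 162.69 = 1.037.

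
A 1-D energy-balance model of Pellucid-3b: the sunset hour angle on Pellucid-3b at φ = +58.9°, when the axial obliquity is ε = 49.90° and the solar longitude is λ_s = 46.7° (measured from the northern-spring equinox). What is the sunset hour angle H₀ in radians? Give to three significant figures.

H₀ = 3.14 rad

Solar declination: sin δ = sin ε · sin λ_s = sin 49.90° × sin 46.7° = 0.55669, so δ = +33.827°.
Sunrise equation: cos H₀ = −tan φ · tan δ = -1.1109 ≤ −1, so the host star never sets (polar day) and H₀ = π.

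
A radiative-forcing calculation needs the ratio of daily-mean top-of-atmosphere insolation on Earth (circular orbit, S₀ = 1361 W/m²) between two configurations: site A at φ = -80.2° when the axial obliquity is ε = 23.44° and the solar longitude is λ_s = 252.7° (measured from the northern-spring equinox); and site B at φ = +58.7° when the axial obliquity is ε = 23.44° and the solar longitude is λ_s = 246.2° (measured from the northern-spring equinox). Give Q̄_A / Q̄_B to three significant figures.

— Configuration A (φ=-80.2°):
Solar declination: sin δ = sin ε · sin λ_s = sin 23.44° × sin 252.7° = -0.37979, so δ = -22.321°.
cos H₀ = −tan(-80.2°) tan(-22.321°) = -2.3769 ≤ −1 ⇒ polar day, H₀ = π.
Bracket: H₀ sin φ sin δ + cos φ cos δ sin H₀ = 3.1416×-0.98541×-0.37979 + 0.17021×0.92507×0.00000 = 1.175740 + 0.000000 = 1.175740.
Q̄ = (S₀/π) × [bracket] = (1361/π) × 1.175740 = 509.35 W/m².
— Configuration B (φ=+58.7°):
Solar declination: sin δ = sin ε · sin λ_s = sin 23.44° × sin 246.2° = -0.36396, so δ = -21.344°.
cos H₀ = −tan(+58.7°) tan(-21.344°) = 0.6427, H₀ = 0.8728 rad.
Bracket: H₀ sin φ sin δ + cos φ cos δ sin H₀ = 0.8728×0.85446×-0.36396 + 0.51952×0.93141×0.76613 = -0.271431 + 0.370720 = 0.099289.
Q̄ = (S₀/π) × [bracket] = (1361/π) × 0.099289 = 43.014 W/m².
Ratio Q̄_A / Q̄_B = 509.35 / 43.014 = 11.84.

Q̄_A / Q̄_B ≈ 11.8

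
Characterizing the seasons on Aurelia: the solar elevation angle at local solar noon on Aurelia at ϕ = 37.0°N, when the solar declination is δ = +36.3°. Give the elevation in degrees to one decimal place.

At local noon the hour angle is zero, so the zenith angle equals |ϕ − δ| = |+37.0° − (+36.300°)| = 0.700°.
Elevation = 90° − 0.700° = 89.3°.

89.3°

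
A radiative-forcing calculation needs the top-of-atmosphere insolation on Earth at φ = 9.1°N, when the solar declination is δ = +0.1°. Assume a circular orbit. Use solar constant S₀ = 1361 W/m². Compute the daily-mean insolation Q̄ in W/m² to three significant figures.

cos H₀ = −tan(+9.1°) tan(+0.100°) = -0.0003, H₀ = 1.5711 rad.
Bracket: H₀ sin φ sin δ + cos φ cos δ sin H₀ = 1.5711×0.15816×0.00175 + 0.98741×1.00000×1.00000 = 0.000435 + 0.987410 = 0.987845.
Q̄ = (S₀/π) × [bracket] = (1361/π) × 0.987845 = 428.0 W/m².

Q̄ ≈ 428 W/m²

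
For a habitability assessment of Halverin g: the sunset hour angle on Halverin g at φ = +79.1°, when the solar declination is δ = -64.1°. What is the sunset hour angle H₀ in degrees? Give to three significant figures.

cos H₀ = −tan φ · tan δ = 10.6944 ≥ 1, so the host star never rises (polar night) and H₀ = 0.

H₀ = 0.00°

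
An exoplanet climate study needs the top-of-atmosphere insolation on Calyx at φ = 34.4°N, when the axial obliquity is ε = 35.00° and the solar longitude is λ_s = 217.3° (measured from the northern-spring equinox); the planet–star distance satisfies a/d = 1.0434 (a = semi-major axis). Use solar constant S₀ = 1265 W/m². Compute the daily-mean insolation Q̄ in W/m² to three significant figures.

Q̄ ≈ 215 W/m²

Solar declination: sin δ = sin ε · sin λ_s = sin 35.00° × sin 217.3° = -0.34758, so δ = -20.339°.
cos H₀ = −tan(+34.4°) tan(-20.339°) = 0.2538, H₀ = 1.3142 rad.
Bracket: H₀ sin φ sin δ + cos φ cos δ sin H₀ = 1.3142×0.56497×-0.34758 + 0.82511×0.93765×0.96725 = -0.258072 + 0.748327 = 0.490255.
Inverse-square distance factor (a/d)² = 1.0434² = 1.088684.
Q̄ = (S₀/π) × 1.088684 × [bracket] = (1265/π) × 1.088684 × 0.490255 = 214.9 W/m².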